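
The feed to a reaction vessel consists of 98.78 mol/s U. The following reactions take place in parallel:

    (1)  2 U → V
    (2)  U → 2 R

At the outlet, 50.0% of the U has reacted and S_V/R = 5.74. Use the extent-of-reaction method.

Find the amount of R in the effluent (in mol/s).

Conversion of U: U consumed = 0.5 × 98.78 = 49.39 mol/s = 2ξ₁ + 1ξ₂.
Selectivity: 1ξ₁ / (2ξ₂) = 5.74 → ξ₁ = 11.48 ξ₂.
Substitute: (2·11.48 + 1) ξ₂ = 49.39 → ξ₂ = 2.061 mol/s, ξ₁ = 23.66 mol/s.
Outlet amounts (n = n₀ + Σ ν·ξ):
  U: 98.78 − 2(23.66) − 1(2.061) = 49.39
  V: 0 + 1(23.66) = 23.66
  R: 0 + 2(2.061) = 4.123

4.12 mol/s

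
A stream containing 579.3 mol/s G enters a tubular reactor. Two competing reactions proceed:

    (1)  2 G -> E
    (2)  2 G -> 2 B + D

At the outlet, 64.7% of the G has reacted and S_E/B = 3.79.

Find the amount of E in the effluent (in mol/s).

166 mol/s

Conversion of G: G consumed = 0.647 × 579.3 = 374.8 mol/s = 2ξ₁ + 2ξ₂.
Selectivity: 1ξ₁ / (2ξ₂) = 3.79 → ξ₁ = 7.58 ξ₂.
Substitute: (2·7.58 + 2) ξ₂ = 374.8 → ξ₂ = 21.84 mol/s, ξ₁ = 165.6 mol/s.
Outlet amounts (n = n₀ + Σ ν·ξ):
  G: 579.3 − 2(165.6) − 2(21.84) = 204.5
  E: 0 + 1(165.6) = 165.6
  B: 0 + 2(21.84) = 43.68
  D: 0 + 1(21.84) = 21.84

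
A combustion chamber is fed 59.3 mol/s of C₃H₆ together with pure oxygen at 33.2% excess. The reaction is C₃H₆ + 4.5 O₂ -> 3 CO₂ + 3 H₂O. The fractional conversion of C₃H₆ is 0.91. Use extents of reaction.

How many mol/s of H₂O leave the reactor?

Stoichiometric O₂ = 4.5 × 59.3 = 266.8 mol/s; O₂ fed = 266.8 × 1.332 = 355.4 mol/s.
Fuel reacted = 0.91 × 59.3 → ξ = 53.96 mol/s.
Outlet (n = n₀ + ν ξ):
  C₃H₆: 59.3 − 1(53.96) = 5.337
  O₂: 355.4 − 4.5(53.96) = 112.6
  CO₂: 0 + 3(53.96) = 161.9
  H₂O: 0 + 3(53.96) = 161.9

162 mol/s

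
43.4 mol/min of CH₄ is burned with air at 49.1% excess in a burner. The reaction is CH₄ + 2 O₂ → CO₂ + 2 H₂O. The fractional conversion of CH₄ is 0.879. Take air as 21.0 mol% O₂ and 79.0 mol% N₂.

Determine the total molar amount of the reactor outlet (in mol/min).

660 mol/min

Stoichiometric O₂ = 2 × 43.4 = 86.8 mol/min; O₂ fed = 86.8 × 1.491 = 129.4 mol/min.
N₂ fed = 129.4 × 79/21 = 486.9 mol/min.
Fuel reacted = 0.879 × 43.4 → ξ = 38.15 mol/min.
Outlet (n = n₀ + ν ξ):
  CH₄: 43.4 − 1(38.15) = 5.251
  O₂: 129.4 − 2(38.15) = 53.12
  N₂: 486.9 (inert)
  CO₂: 0 + 1(38.15) = 38.15
  H₂O: 0 + 2(38.15) = 76.3
Total out = 5.251 + 53.12 + 486.9 + 38.15 + 76.3 = 659.7 mol/min.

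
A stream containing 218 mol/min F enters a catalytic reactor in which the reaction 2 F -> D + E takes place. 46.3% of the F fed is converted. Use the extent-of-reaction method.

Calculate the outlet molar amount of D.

F reacted = 0.463 × 218 = 100.9 mol/min; ν_F = −2, so ξ = 100.9/2 = 50.47 mol/min.
Outlet amounts (n = n₀ + ν ξ):
  F: 218 − 2(50.47) = 117.1
  D: 0 + 1(50.47) = 50.47
  E: 0 + 1(50.47) = 50.47

50.5 mol/min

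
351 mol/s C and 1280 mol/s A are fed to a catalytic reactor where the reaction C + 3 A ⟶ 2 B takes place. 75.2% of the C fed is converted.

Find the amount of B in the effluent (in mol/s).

C reacted = 0.752 × 351 = 264 mol/s; ν_C = −1, so ξ = 264/1 = 264 mol/s.
Outlet amounts (n = n₀ + ν ξ):
  C: 351 − 1(264) = 87.05
  A: 1280 − 3(264) = 488.1
  B: 0 + 2(264) = 527.9

528 mol/s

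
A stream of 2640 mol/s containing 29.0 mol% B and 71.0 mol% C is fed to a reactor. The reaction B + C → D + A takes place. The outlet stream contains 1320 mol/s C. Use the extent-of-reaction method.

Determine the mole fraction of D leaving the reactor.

0.21

For C: n = n₀ − 1ξ → 1320 = 1874 − 1ξ, giving ξ = 554.4 mol/s.
Outlet amounts (n = n₀ + ν ξ):
  B: 765.6 − 1(554.4) = 211.2
  C: 1874 − 1(554.4) = 1320
  D: 0 + 1(554.4) = 554.4
  A: 0 + 1(554.4) = 554.4
Total out = 2640 mol/s; y_D = 554.4 / 2640 = 0.21.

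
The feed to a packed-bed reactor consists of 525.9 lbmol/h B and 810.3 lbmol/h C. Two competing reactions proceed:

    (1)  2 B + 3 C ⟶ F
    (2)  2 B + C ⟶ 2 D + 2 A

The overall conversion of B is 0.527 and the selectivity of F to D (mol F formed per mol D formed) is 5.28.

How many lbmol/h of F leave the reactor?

Conversion of B: B consumed = 0.527 × 525.9 = 277.1 lbmol/h = 2ξ₁ + 2ξ₂.
Selectivity: 1ξ₁ / (2ξ₂) = 5.28 → ξ₁ = 10.56 ξ₂.
Substitute: (2·10.56 + 2) ξ₂ = 277.1 → ξ₂ = 11.99 lbmol/h, ξ₁ = 126.6 lbmol/h.
Outlet amounts (n = n₀ + Σ ν·ξ):
  B: 525.9 − 2(126.6) − 2(11.99) = 248.8
  C: 810.3 − 3(126.6) − 1(11.99) = 418.6
  F: 0 + 1(126.6) = 126.6
  D: 0 + 2(11.99) = 23.97
  A: 0 + 2(11.99) = 23.97

127 lbmol/h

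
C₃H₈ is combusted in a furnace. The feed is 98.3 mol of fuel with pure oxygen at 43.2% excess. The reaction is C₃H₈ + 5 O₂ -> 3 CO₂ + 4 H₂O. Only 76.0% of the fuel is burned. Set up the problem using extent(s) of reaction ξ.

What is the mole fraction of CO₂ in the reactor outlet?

0.256

Stoichiometric O₂ = 5 × 98.3 = 491.5 mol; O₂ fed = 491.5 × 1.432 = 703.8 mol.
Fuel reacted = 0.76 × 98.3 → ξ = 74.71 mol.
Outlet (n = n₀ + ν ξ):
  C₃H₈: 98.3 − 1(74.71) = 23.59
  O₂: 703.8 − 5(74.71) = 330.3
  CO₂: 0 + 3(74.71) = 224.1
  H₂O: 0 + 4(74.71) = 298.8
Total out = 876.8 mol; y_CO₂ = 224.1 / 876.8 = 0.2556.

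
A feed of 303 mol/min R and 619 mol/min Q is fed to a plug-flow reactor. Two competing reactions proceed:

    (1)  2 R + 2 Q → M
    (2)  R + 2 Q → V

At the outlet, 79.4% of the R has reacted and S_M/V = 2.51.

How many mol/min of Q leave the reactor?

338 mol/min

Conversion of R: R consumed = 0.794 × 303 = 240.6 mol/min = 2ξ₁ + 1ξ₂.
Selectivity: 1ξ₁ / (1ξ₂) = 2.51 → ξ₁ = 2.51 ξ₂.
Substitute: (2·2.51 + 1) ξ₂ = 240.6 → ξ₂ = 39.96 mol/min, ξ₁ = 100.3 mol/min.
Outlet amounts (n = n₀ + Σ ν·ξ):
  R: 303 − 2(100.3) − 1(39.96) = 62.42
  Q: 619 − 2(100.3) − 2(39.96) = 338.5
  M: 0 + 1(100.3) = 100.3
  V: 0 + 1(39.96) = 39.96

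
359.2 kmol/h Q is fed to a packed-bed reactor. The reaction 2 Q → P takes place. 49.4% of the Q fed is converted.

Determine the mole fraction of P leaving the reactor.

0.328

Q reacted = 0.494 × 359.2 = 177.4 kmol/h; ν_Q = −2, so ξ = 177.4/2 = 88.72 kmol/h.
Outlet amounts (n = n₀ + ν ξ):
  Q: 359.2 − 2(88.72) = 181.8
  P: 0 + 1(88.72) = 88.72
Total out = 270.5 kmol/h; y_P = 88.72 / 270.5 = 0.328.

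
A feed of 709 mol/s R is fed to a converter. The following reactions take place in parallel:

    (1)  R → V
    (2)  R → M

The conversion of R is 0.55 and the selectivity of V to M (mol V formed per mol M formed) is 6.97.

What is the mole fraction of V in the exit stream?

Conversion of R: R consumed = 0.55 × 709 = 390 mol/s = 1ξ₁ + 1ξ₂.
Selectivity: 1ξ₁ / (1ξ₂) = 6.97 → ξ₁ = 6.97 ξ₂.
Substitute: (1·6.97 + 1) ξ₂ = 390 → ξ₂ = 48.93 mol/s, ξ₁ = 341 mol/s.
Outlet amounts (n = n₀ + Σ ν·ξ):
  R: 709 − 1(341) − 1(48.93) = 319
  V: 0 + 1(341) = 341
  M: 0 + 1(48.93) = 48.93
Total out = 709 mol/s; y_V = 341 / 709 = 0.481.

0.481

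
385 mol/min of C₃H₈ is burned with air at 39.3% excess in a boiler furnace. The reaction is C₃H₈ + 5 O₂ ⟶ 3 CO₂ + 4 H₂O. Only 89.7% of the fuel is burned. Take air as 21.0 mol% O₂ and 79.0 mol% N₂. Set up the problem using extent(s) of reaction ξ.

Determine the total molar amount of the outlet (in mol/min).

13500 mol/min

Stoichiometric O₂ = 5 × 385 = 1925 mol/min; O₂ fed = 1925 × 1.393 = 2682 mol/min.
N₂ fed = 2682 × 79/21 = 10090 mol/min.
Fuel reacted = 0.897 × 385 → ξ = 345.3 mol/min.
Outlet (n = n₀ + ν ξ):
  C₃H₈: 385 − 1(345.3) = 39.65
  O₂: 2682 − 5(345.3) = 954.8
  N₂: 10090 (inert)
  CO₂: 0 + 3(345.3) = 1036
  H₂O: 0 + 4(345.3) = 1381
Total out = 39.65 + 954.8 + 10090 + 1036 + 1381 = 13500 mol/min.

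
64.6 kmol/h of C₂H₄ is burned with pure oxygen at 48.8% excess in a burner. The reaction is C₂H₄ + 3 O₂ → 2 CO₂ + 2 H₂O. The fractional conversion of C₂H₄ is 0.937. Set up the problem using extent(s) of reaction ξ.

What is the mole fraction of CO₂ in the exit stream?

Stoichiometric O₂ = 3 × 64.6 = 193.8 kmol/h; O₂ fed = 193.8 × 1.488 = 288.4 kmol/h.
Fuel reacted = 0.937 × 64.6 → ξ = 60.53 kmol/h.
Outlet (n = n₀ + ν ξ):
  C₂H₄: 64.6 − 1(60.53) = 4.07
  O₂: 288.4 − 3(60.53) = 106.8
  CO₂: 0 + 2(60.53) = 121.1
  H₂O: 0 + 2(60.53) = 121.1
Total out = 353 kmol/h; y_CO₂ = 121.1 / 353 = 0.343.

0.343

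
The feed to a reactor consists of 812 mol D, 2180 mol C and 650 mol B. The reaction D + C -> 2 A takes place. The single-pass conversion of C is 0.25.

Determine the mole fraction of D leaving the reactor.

C reacted = 0.25 × 2180 = 545 mol; ν_C = −1, so ξ = 545/1 = 545 mol.
Outlet amounts (n = n₀ + ν ξ):
  D: 812 − 1(545) = 267
  C: 2180 − 1(545) = 1635
  A: 0 + 2(545) = 1090
  B: 650 (inert)
Total out = 3642 mol; y_D = 267 / 3642 = 0.07331.

0.0733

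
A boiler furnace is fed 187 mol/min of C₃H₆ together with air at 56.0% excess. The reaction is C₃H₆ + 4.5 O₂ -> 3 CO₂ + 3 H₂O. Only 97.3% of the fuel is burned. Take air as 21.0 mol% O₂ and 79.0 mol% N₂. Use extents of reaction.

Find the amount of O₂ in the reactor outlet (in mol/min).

Stoichiometric O₂ = 4.5 × 187 = 841.5 mol/min; O₂ fed = 841.5 × 1.560 = 1313 mol/min.
N₂ fed = 1313 × 79/21 = 4938 mol/min.
Fuel reacted = 0.973 × 187 → ξ = 182 mol/min.
Outlet (n = n₀ + ν ξ):
  C₃H₆: 187 − 1(182) = 5.049
  O₂: 1313 − 4.5(182) = 494
  N₂: 4938 (inert)
  CO₂: 0 + 3(182) = 545.9
  H₂O: 0 + 3(182) = 545.9

494 mol/min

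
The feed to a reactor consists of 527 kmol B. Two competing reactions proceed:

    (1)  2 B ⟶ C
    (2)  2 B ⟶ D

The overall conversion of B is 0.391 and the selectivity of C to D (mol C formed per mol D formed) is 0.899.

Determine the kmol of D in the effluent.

Conversion of B: B consumed = 0.391 × 527 = 206.1 kmol = 2ξ₁ + 2ξ₂.
Selectivity: 1ξ₁ / (1ξ₂) = 0.899 → ξ₁ = 0.899 ξ₂.
Substitute: (2·0.899 + 2) ξ₂ = 206.1 → ξ₂ = 54.25 kmol, ξ₁ = 48.77 kmol.
Outlet amounts (n = n₀ + Σ ν·ξ):
  B: 527 − 2(48.77) − 2(54.25) = 320.9
  C: 0 + 1(48.77) = 48.77
  D: 0 + 1(54.25) = 54.25

54.3 kmol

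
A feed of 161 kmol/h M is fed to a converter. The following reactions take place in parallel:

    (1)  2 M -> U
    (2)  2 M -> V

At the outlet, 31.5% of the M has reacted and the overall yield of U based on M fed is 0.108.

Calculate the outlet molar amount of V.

7.97 kmol/h

Yield of U: 1ξ₁ / 161 = 0.108 → ξ₁ = 17.39 kmol/h.
Conversion of M: 2ξ₁ + 2ξ₂ = 0.315 × 161 = 50.72 → ξ₂ = 7.97 kmol/h.
Outlet amounts (n = n₀ + Σ ν·ξ):
  M: 161 − 2(17.39) − 2(7.97) = 110.3
  U: 0 + 1(17.39) = 17.39
  V: 0 + 1(7.97) = 7.97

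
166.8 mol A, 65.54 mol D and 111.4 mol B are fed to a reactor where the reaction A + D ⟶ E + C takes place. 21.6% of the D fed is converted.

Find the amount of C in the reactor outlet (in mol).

D reacted = 0.216 × 65.54 = 14.16 mol; ν_D = −1, so ξ = 14.16/1 = 14.16 mol.
Outlet amounts (n = n₀ + ν ξ):
  A: 166.8 − 1(14.16) = 152.6
  D: 65.54 − 1(14.16) = 51.38
  E: 0 + 1(14.16) = 14.16
  C: 0 + 1(14.16) = 14.16
  B: 111.4 (inert)

14.2 mol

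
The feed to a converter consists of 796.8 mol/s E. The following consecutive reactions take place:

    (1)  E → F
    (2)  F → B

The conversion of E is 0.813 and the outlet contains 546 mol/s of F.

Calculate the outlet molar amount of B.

Conversion of E: E consumed = 1ξ₁ = 0.813 × 796.8 → ξ₁ = 647.8 mol/s.
F balance: n_F = 0 + 1ξ₁ − 1ξ₂ = 546 → ξ₂ = (1·647.8 − 546)/1 = 101.8 mol/s.
Outlet amounts (n = n₀ + Σ ν·ξ):
  E: 796.8 − 1(647.8) = 149
  F: 0 + 1(647.8) − 1(101.8) = 546
  B: 0 + 1(101.8) = 101.8

102 mol/s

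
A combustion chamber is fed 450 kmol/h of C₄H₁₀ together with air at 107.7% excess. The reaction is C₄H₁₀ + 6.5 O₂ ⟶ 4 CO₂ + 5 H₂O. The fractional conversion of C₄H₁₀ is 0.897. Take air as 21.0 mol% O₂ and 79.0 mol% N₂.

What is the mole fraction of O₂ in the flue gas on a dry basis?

Stoichiometric O₂ = 6.5 × 450 = 2925 kmol/h; O₂ fed = 2925 × 2.077 = 6075 kmol/h.
N₂ fed = 6075 × 79/21 = 22850 kmol/h.
Fuel reacted = 0.897 × 450 → ξ = 403.7 kmol/h.
Outlet (n = n₀ + ν ξ):
  C₄H₁₀: 450 − 1(403.7) = 46.35
  O₂: 6075 − 6.5(403.7) = 3451
  N₂: 22850 (inert)
  CO₂: 0 + 4(403.7) = 1615
  H₂O: 0 + 5(403.7) = 2018
Dry total = 27970 kmol/h; y_O₂ (dry) = 3451 / 27970 = 0.1234.

0.123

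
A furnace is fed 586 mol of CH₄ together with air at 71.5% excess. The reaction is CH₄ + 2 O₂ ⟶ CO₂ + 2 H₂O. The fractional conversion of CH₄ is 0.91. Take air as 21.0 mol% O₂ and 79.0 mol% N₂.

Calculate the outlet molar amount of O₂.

Stoichiometric O₂ = 2 × 586 = 1172 mol; O₂ fed = 1172 × 1.715 = 2010 mol.
N₂ fed = 2010 × 79/21 = 7561 mol.
Fuel reacted = 0.91 × 586 → ξ = 533.3 mol.
Outlet (n = n₀ + ν ξ):
  CH₄: 586 − 1(533.3) = 52.74
  O₂: 2010 − 2(533.3) = 943.5
  N₂: 7561 (inert)
  CO₂: 0 + 1(533.3) = 533.3
  H₂O: 0 + 2(533.3) = 1067

943 mol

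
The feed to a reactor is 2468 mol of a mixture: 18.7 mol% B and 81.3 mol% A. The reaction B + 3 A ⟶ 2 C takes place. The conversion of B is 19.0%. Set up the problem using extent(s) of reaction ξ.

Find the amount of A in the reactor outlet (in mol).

B reacted = 0.19 × 461.5 = 87.69 mol; ν_B = −1, so ξ = 87.69/1 = 87.69 mol.
Outlet amounts (n = n₀ + ν ξ):
  B: 461.5 − 1(87.69) = 373.8
  A: 2006 − 3(87.69) = 1743
  C: 0 + 2(87.69) = 175.4

1740 mol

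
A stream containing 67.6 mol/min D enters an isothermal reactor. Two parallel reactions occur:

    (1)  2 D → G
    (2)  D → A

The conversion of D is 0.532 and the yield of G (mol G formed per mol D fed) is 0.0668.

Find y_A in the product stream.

0.427

Yield of G: 1ξ₁ / 67.6 = 0.0668 → ξ₁ = 4.516 mol/min.
Conversion of D: 2ξ₁ + 1ξ₂ = 0.532 × 67.6 = 35.96 → ξ₂ = 26.93 mol/min.
Outlet amounts (n = n₀ + Σ ν·ξ):
  D: 67.6 − 2(4.516) − 1(26.93) = 31.64
  G: 0 + 1(4.516) = 4.516
  A: 0 + 1(26.93) = 26.93
Total out = 63.08 mol/min; y_A = 26.93 / 63.08 = 0.4269.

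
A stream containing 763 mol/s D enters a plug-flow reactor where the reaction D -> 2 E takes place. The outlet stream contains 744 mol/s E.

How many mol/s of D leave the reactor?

391 mol/s

For E: n = n₀ + 2ξ → 744 = 0 + 2ξ, giving ξ = 372 mol/s.
Outlet amounts (n = n₀ + ν ξ):
  D: 763 − 1(372) = 391
  E: 0 + 2(372) = 744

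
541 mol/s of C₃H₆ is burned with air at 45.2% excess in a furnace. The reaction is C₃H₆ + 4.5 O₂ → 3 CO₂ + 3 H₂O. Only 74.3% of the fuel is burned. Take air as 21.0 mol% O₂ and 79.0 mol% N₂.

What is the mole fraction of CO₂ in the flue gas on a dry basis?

0.0737

Stoichiometric O₂ = 4.5 × 541 = 2434 mol/s; O₂ fed = 2434 × 1.452 = 3535 mol/s.
N₂ fed = 3535 × 79/21 = 13300 mol/s.
Fuel reacted = 0.743 × 541 → ξ = 402 mol/s.
Outlet (n = n₀ + ν ξ):
  C₃H₆: 541 − 1(402) = 139
  O₂: 3535 − 4.5(402) = 1726
  N₂: 13300 (inert)
  CO₂: 0 + 3(402) = 1206
  H₂O: 0 + 3(402) = 1206
Dry total = 16370 mol/s; y_CO₂ (dry) = 1206 / 16370 = 0.07367.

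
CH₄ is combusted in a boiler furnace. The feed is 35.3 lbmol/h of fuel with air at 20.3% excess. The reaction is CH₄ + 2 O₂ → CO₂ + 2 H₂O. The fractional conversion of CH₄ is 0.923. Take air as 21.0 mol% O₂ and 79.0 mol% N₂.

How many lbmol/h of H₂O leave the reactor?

65.2 lbmol/h

Stoichiometric O₂ = 2 × 35.3 = 70.6 lbmol/h; O₂ fed = 70.6 × 1.203 = 84.93 lbmol/h.
N₂ fed = 84.93 × 79/21 = 319.5 lbmol/h.
Fuel reacted = 0.923 × 35.3 → ξ = 32.58 lbmol/h.
Outlet (n = n₀ + ν ξ):
  CH₄: 35.3 − 1(32.58) = 2.718
  O₂: 84.93 − 2(32.58) = 19.77
  N₂: 319.5 (inert)
  CO₂: 0 + 1(32.58) = 32.58
  H₂O: 0 + 2(32.58) = 65.16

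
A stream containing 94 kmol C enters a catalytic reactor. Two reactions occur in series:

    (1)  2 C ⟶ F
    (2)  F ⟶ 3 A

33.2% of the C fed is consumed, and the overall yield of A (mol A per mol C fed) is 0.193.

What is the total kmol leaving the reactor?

90.5 kmol

Conversion of C: C consumed = 2ξ₁ = 0.332 × 94 → ξ₁ = 15.6 kmol.
Yield of A: 3ξ₂ / 94 = 0.193 → ξ₂ = 6.047 kmol.
Outlet amounts (n = n₀ + Σ ν·ξ):
  C: 94 − 2(15.6) = 62.79
  F: 0 + 1(15.6) − 1(6.047) = 9.557
  A: 0 + 3(6.047) = 18.14
Total out = 62.79 + 9.557 + 18.14 = 90.49 kmol.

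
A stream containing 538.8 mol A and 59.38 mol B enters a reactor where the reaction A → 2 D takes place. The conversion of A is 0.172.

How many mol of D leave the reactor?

A reacted = 0.172 × 538.8 = 92.67 mol; ν_A = −1, so ξ = 92.67/1 = 92.67 mol.
Outlet amounts (n = n₀ + ν ξ):
  A: 538.8 − 1(92.67) = 446.1
  D: 0 + 2(92.67) = 185.3
  B: 59.38 (inert)

185 mol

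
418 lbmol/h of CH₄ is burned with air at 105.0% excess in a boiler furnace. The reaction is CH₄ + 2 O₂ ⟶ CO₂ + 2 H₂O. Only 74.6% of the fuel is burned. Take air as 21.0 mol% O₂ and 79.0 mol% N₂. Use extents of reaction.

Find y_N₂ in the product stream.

0.752

Stoichiometric O₂ = 2 × 418 = 836 lbmol/h; O₂ fed = 836 × 2.050 = 1714 lbmol/h.
N₂ fed = 1714 × 79/21 = 6447 lbmol/h.
Fuel reacted = 0.746 × 418 → ξ = 311.8 lbmol/h.
Outlet (n = n₀ + ν ξ):
  CH₄: 418 − 1(311.8) = 106.2
  O₂: 1714 − 2(311.8) = 1090
  N₂: 6447 (inert)
  CO₂: 0 + 1(311.8) = 311.8
  H₂O: 0 + 2(311.8) = 623.7
Total out = 8579 lbmol/h; y_N₂ = 6447 / 8579 = 0.7515.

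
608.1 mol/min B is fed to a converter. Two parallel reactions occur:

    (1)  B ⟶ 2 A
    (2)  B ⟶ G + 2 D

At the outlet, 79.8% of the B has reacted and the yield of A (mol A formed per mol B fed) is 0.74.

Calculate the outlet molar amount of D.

Yield of A: 2ξ₁ / 608.1 = 0.74 → ξ₁ = 225 mol/min.
Conversion of B: 1ξ₁ + 1ξ₂ = 0.798 × 608.1 = 485.3 → ξ₂ = 260.3 mol/min.
Outlet amounts (n = n₀ + Σ ν·ξ):
  B: 608.1 − 1(225) − 1(260.3) = 122.8
  A: 0 + 2(225) = 450
  G: 0 + 1(260.3) = 260.3
  D: 0 + 2(260.3) = 520.5

521 mol/min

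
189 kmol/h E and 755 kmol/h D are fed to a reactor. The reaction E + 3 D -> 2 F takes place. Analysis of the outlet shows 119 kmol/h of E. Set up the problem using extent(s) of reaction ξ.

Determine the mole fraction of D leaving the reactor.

0.678

For E: n = n₀ − 1ξ → 119 = 189 − 1ξ, giving ξ = 70 kmol/h.
Outlet amounts (n = n₀ + ν ξ):
  E: 189 − 1(70) = 119
  D: 755 − 3(70) = 545
  F: 0 + 2(70) = 140
Total out = 804 kmol/h; y_D = 545 / 804 = 0.6779.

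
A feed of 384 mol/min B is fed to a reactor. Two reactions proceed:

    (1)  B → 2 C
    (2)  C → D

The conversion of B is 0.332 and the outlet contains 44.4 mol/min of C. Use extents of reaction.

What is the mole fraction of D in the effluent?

0.412

Conversion of B: B consumed = 1ξ₁ = 0.332 × 384 → ξ₁ = 127.5 mol/min.
C balance: n_C = 0 + 2ξ₁ − 1ξ₂ = 44.4 → ξ₂ = (2·127.5 − 44.4)/1 = 210.6 mol/min.
Outlet amounts (n = n₀ + Σ ν·ξ):
  B: 384 − 1(127.5) = 256.5
  C: 0 + 2(127.5) − 1(210.6) = 44.4
  D: 0 + 1(210.6) = 210.6
Total out = 511.5 mol/min; y_D = 210.6 / 511.5 = 0.4117.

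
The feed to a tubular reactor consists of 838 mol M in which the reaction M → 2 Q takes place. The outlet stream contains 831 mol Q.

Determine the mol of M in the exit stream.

422 mol

For Q: n = n₀ + 2ξ → 831 = 0 + 2ξ, giving ξ = 415.5 mol.
Outlet amounts (n = n₀ + ν ξ):
  M: 838 − 1(415.5) = 422.5
  Q: 0 + 2(415.5) = 831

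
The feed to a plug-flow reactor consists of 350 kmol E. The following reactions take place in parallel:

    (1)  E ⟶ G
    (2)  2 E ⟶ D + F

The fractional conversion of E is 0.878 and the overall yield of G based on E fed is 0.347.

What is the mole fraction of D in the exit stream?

0.266

Yield of G: 1ξ₁ / 350 = 0.347 → ξ₁ = 121.4 kmol.
Conversion of E: 1ξ₁ + 2ξ₂ = 0.878 × 350 = 307.3 → ξ₂ = 92.93 kmol.
Outlet amounts (n = n₀ + Σ ν·ξ):
  E: 350 − 1(121.4) − 2(92.93) = 42.7
  G: 0 + 1(121.4) = 121.4
  D: 0 + 1(92.93) = 92.93
  F: 0 + 1(92.93) = 92.93
Total out = 350 kmol; y_D = 92.93 / 350 = 0.2655.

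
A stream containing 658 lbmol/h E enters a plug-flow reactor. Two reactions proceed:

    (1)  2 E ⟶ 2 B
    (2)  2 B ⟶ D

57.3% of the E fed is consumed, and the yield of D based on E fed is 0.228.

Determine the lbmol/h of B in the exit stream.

Conversion of E: E consumed = 2ξ₁ = 0.573 × 658 → ξ₁ = 188.5 lbmol/h.
Yield of D: 1ξ₂ / 658 = 0.228 → ξ₂ = 150 lbmol/h.
Outlet amounts (n = n₀ + Σ ν·ξ):
  E: 658 − 2(188.5) = 281
  B: 0 + 2(188.5) − 2(150) = 76.99
  D: 0 + 1(150) = 150

77 lbmol/h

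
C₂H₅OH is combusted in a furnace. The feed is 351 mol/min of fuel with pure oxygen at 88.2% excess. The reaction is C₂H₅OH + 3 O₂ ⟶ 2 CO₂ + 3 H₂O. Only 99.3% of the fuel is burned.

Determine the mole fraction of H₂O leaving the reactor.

Stoichiometric O₂ = 3 × 351 = 1053 mol/min; O₂ fed = 1053 × 1.882 = 1982 mol/min.
Fuel reacted = 0.993 × 351 → ξ = 348.5 mol/min.
Outlet (n = n₀ + ν ξ):
  C₂H₅OH: 351 − 1(348.5) = 2.457
  O₂: 1982 − 3(348.5) = 936.1
  CO₂: 0 + 2(348.5) = 697.1
  H₂O: 0 + 3(348.5) = 1046
Total out = 2681 mol/min; y_H₂O = 1046 / 2681 = 0.39.

0.39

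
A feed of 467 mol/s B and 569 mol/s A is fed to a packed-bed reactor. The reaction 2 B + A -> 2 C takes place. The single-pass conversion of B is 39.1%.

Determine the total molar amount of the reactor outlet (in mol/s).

B reacted = 0.391 × 467 = 182.6 mol/s; ν_B = −2, so ξ = 182.6/2 = 91.3 mol/s.
Outlet amounts (n = n₀ + ν ξ):
  B: 467 − 2(91.3) = 284.4
  A: 569 − 1(91.3) = 477.7
  C: 0 + 2(91.3) = 182.6
Total out = 284.4 + 477.7 + 182.6 = 944.7 mol/s.

945 mol/s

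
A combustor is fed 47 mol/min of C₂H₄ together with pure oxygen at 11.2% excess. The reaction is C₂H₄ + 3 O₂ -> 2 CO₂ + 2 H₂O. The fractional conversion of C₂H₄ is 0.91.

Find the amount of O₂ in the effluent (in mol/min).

Stoichiometric O₂ = 3 × 47 = 141 mol/min; O₂ fed = 141 × 1.112 = 156.8 mol/min.
Fuel reacted = 0.91 × 47 → ξ = 42.77 mol/min.
Outlet (n = n₀ + ν ξ):
  C₂H₄: 47 − 1(42.77) = 4.23
  O₂: 156.8 − 3(42.77) = 28.48
  CO₂: 0 + 2(42.77) = 85.54
  H₂O: 0 + 2(42.77) = 85.54

28.5 mol/min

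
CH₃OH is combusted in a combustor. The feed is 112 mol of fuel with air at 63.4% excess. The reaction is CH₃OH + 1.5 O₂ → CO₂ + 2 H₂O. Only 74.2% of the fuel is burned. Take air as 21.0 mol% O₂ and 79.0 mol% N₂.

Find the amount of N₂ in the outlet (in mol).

Stoichiometric O₂ = 1.5 × 112 = 168 mol; O₂ fed = 168 × 1.634 = 274.5 mol.
N₂ fed = 274.5 × 79/21 = 1033 mol.
Fuel reacted = 0.742 × 112 → ξ = 83.1 mol.
Outlet (n = n₀ + ν ξ):
  CH₃OH: 112 − 1(83.1) = 28.9
  O₂: 274.5 − 1.5(83.1) = 149.9
  N₂: 1033 (inert)
  CO₂: 0 + 1(83.1) = 83.1
  H₂O: 0 + 2(83.1) = 166.2

1030 mol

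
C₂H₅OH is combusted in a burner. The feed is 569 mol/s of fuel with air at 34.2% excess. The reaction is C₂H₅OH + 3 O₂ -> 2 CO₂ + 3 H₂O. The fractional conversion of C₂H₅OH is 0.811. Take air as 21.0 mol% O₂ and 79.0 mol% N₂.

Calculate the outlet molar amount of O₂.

Stoichiometric O₂ = 3 × 569 = 1707 mol/s; O₂ fed = 1707 × 1.342 = 2291 mol/s.
N₂ fed = 2291 × 79/21 = 8618 mol/s.
Fuel reacted = 0.811 × 569 → ξ = 461.5 mol/s.
Outlet (n = n₀ + ν ξ):
  C₂H₅OH: 569 − 1(461.5) = 107.5
  O₂: 2291 − 3(461.5) = 906.4
  N₂: 8618 (inert)
  CO₂: 0 + 2(461.5) = 922.9
  H₂O: 0 + 3(461.5) = 1384

906 mol/s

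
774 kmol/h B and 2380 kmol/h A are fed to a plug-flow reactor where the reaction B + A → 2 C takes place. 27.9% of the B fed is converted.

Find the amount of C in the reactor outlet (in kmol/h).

B reacted = 0.279 × 774 = 215.9 kmol/h; ν_B = −1, so ξ = 215.9/1 = 215.9 kmol/h.
Outlet amounts (n = n₀ + ν ξ):
  B: 774 − 1(215.9) = 558.1
  A: 2380 − 1(215.9) = 2164
  C: 0 + 2(215.9) = 431.9

432 kmol/h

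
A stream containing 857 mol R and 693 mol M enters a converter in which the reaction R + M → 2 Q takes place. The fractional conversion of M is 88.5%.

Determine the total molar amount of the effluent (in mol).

1550 mol

M reacted = 0.885 × 693 = 613.3 mol; ν_M = −1, so ξ = 613.3/1 = 613.3 mol.
Outlet amounts (n = n₀ + ν ξ):
  R: 857 − 1(613.3) = 243.7
  M: 693 − 1(613.3) = 79.7
  Q: 0 + 2(613.3) = 1227
Total out = 243.7 + 79.7 + 1227 = 1550 mol.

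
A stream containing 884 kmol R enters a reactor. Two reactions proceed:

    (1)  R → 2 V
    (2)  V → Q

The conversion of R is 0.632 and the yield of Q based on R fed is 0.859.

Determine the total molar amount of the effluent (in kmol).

Conversion of R: R consumed = 1ξ₁ = 0.632 × 884 → ξ₁ = 558.7 kmol.
Yield of Q: 1ξ₂ / 884 = 0.859 → ξ₂ = 759.4 kmol.
Outlet amounts (n = n₀ + Σ ν·ξ):
  R: 884 − 1(558.7) = 325.3
  V: 0 + 2(558.7) − 1(759.4) = 358
  Q: 0 + 1(759.4) = 759.4
Total out = 325.3 + 358 + 759.4 = 1443 kmol.

1440 kmol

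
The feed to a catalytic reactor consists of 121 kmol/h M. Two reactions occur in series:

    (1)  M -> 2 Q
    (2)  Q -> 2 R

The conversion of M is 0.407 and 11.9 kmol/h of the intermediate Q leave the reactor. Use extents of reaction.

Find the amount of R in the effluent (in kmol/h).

Conversion of M: M consumed = 1ξ₁ = 0.407 × 121 → ξ₁ = 49.25 kmol/h.
Q balance: n_Q = 0 + 2ξ₁ − 1ξ₂ = 11.9 → ξ₂ = (2·49.25 − 11.9)/1 = 86.59 kmol/h.
Outlet amounts (n = n₀ + Σ ν·ξ):
  M: 121 − 1(49.25) = 71.75
  Q: 0 + 2(49.25) − 1(86.59) = 11.9
  R: 0 + 2(86.59) = 173.2

173 kmol/h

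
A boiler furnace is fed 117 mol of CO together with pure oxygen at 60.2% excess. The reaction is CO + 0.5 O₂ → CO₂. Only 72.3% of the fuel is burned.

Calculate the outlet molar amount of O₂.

51.4 mol

Stoichiometric O₂ = 0.5 × 117 = 58.5 mol; O₂ fed = 58.5 × 1.602 = 93.72 mol.
Fuel reacted = 0.723 × 117 → ξ = 84.59 mol.
Outlet (n = n₀ + ν ξ):
  CO: 117 − 1(84.59) = 32.41
  O₂: 93.72 − 0.5(84.59) = 51.42
  CO₂: 0 + 1(84.59) = 84.59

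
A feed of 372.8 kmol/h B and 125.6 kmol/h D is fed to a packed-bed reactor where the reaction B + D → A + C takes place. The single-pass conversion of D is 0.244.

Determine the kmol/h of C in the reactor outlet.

D reacted = 0.244 × 125.6 = 30.65 kmol/h; ν_D = −1, so ξ = 30.65/1 = 30.65 kmol/h.
Outlet amounts (n = n₀ + ν ξ):
  B: 372.8 − 1(30.65) = 342.2
  D: 125.6 − 1(30.65) = 94.95
  A: 0 + 1(30.65) = 30.65
  C: 0 + 1(30.65) = 30.65

30.6 kmol/h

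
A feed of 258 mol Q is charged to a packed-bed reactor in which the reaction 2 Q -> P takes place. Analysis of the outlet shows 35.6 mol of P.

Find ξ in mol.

ξ = 35.6 mol

For P: n = n₀ + 1ξ → 35.6 = 0 + 1ξ, giving ξ = 35.6 mol.
Outlet amounts (n = n₀ + ν ξ):
  Q: 258 − 2(35.6) = 186.8
  P: 0 + 1(35.6) = 35.6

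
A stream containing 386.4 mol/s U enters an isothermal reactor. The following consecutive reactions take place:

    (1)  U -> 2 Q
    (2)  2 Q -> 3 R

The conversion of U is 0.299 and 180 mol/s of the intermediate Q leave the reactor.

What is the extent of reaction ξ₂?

Conversion of U: U consumed = 1ξ₁ = 0.299 × 386.4 → ξ₁ = 115.5 mol/s.
Q balance: n_Q = 0 + 2ξ₁ − 2ξ₂ = 180 → ξ₂ = (2·115.5 − 180)/2 = 25.53 mol/s.
Outlet amounts (n = n₀ + Σ ν·ξ):
  U: 386.4 − 1(115.5) = 270.9
  Q: 0 + 2(115.5) − 2(25.53) = 180
  R: 0 + 3(25.53) = 76.6

ξ₂ = 25.5 mol/s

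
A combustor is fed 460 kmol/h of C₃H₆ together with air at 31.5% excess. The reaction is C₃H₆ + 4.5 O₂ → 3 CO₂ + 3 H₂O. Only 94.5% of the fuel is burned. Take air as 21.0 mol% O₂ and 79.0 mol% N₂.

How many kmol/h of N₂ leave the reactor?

10200 kmol/h

Stoichiometric O₂ = 4.5 × 460 = 2070 kmol/h; O₂ fed = 2070 × 1.315 = 2722 kmol/h.
N₂ fed = 2722 × 79/21 = 10240 kmol/h.
Fuel reacted = 0.945 × 460 → ξ = 434.7 kmol/h.
Outlet (n = n₀ + ν ξ):
  C₃H₆: 460 − 1(434.7) = 25.3
  O₂: 2722 − 4.5(434.7) = 765.9
  N₂: 10240 (inert)
  CO₂: 0 + 3(434.7) = 1304
  H₂O: 0 + 3(434.7) = 1304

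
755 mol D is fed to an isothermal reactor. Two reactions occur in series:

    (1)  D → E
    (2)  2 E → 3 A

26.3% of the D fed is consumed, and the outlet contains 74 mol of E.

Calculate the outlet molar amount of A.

187 mol

Conversion of D: D consumed = 1ξ₁ = 0.263 × 755 → ξ₁ = 198.6 mol.
E balance: n_E = 0 + 1ξ₁ − 2ξ₂ = 74 → ξ₂ = (1·198.6 − 74)/2 = 62.28 mol.
Outlet amounts (n = n₀ + Σ ν·ξ):
  D: 755 − 1(198.6) = 556.4
  E: 0 + 1(198.6) − 2(62.28) = 74
  A: 0 + 3(62.28) = 186.8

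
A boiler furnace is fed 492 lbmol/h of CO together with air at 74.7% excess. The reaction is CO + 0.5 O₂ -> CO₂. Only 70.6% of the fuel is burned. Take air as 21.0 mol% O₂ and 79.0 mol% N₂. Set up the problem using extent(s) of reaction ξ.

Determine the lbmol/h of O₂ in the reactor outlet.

Stoichiometric O₂ = 0.5 × 492 = 246 lbmol/h; O₂ fed = 246 × 1.747 = 429.8 lbmol/h.
N₂ fed = 429.8 × 79/21 = 1617 lbmol/h.
Fuel reacted = 0.706 × 492 → ξ = 347.4 lbmol/h.
Outlet (n = n₀ + ν ξ):
  CO: 492 − 1(347.4) = 144.6
  O₂: 429.8 − 0.5(347.4) = 256.1
  N₂: 1617 (inert)
  CO₂: 0 + 1(347.4) = 347.4

256 lbmol/h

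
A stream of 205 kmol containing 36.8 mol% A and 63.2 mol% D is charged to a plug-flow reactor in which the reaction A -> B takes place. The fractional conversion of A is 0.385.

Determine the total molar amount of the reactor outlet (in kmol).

A reacted = 0.385 × 75.44 = 29.04 kmol; ν_A = −1, so ξ = 29.04/1 = 29.04 kmol.
Outlet amounts (n = n₀ + ν ξ):
  A: 75.44 − 1(29.04) = 46.4
  B: 0 + 1(29.04) = 29.04
  D: 129.6 (inert)
Total out = 46.4 + 29.04 + 129.6 = 205 kmol.

205 kmol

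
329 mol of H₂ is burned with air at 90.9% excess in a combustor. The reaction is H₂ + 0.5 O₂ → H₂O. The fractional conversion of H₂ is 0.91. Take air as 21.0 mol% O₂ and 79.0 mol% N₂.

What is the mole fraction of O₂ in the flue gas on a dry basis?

0.119

Stoichiometric O₂ = 0.5 × 329 = 164.5 mol; O₂ fed = 164.5 × 1.909 = 314 mol.
N₂ fed = 314 × 79/21 = 1181 mol.
Fuel reacted = 0.91 × 329 → ξ = 299.4 mol.
Outlet (n = n₀ + ν ξ):
  H₂: 329 − 1(299.4) = 29.61
  O₂: 314 − 0.5(299.4) = 164.3
  N₂: 1181 (inert)
  H₂O: 0 + 1(299.4) = 299.4
Dry total = 1375 mol; y_O₂ (dry) = 164.3 / 1375 = 0.1195.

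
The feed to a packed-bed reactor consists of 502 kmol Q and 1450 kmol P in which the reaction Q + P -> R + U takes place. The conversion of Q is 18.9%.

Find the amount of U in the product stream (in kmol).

Q reacted = 0.189 × 502 = 94.88 kmol; ν_Q = −1, so ξ = 94.88/1 = 94.88 kmol.
Outlet amounts (n = n₀ + ν ξ):
  Q: 502 − 1(94.88) = 407.1
  P: 1450 − 1(94.88) = 1355
  R: 0 + 1(94.88) = 94.88
  U: 0 + 1(94.88) = 94.88

94.9 kmol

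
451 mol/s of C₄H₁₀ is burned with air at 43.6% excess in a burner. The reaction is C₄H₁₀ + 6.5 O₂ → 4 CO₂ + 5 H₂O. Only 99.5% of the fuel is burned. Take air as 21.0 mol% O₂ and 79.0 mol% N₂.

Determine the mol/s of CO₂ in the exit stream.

1790 mol/s

Stoichiometric O₂ = 6.5 × 451 = 2932 mol/s; O₂ fed = 2932 × 1.436 = 4210 mol/s.
N₂ fed = 4210 × 79/21 = 15840 mol/s.
Fuel reacted = 0.995 × 451 → ξ = 448.7 mol/s.
Outlet (n = n₀ + ν ξ):
  C₄H₁₀: 451 − 1(448.7) = 2.255
  O₂: 4210 − 6.5(448.7) = 1293
  N₂: 15840 (inert)
  CO₂: 0 + 4(448.7) = 1795
  H₂O: 0 + 5(448.7) = 2244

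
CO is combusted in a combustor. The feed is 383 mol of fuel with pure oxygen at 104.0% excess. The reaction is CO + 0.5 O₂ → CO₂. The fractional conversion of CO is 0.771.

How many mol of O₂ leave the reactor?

243 mol

Stoichiometric O₂ = 0.5 × 383 = 191.5 mol; O₂ fed = 191.5 × 2.040 = 390.7 mol.
Fuel reacted = 0.771 × 383 → ξ = 295.3 mol.
Outlet (n = n₀ + ν ξ):
  CO: 383 − 1(295.3) = 87.71
  O₂: 390.7 − 0.5(295.3) = 243
  CO₂: 0 + 1(295.3) = 295.3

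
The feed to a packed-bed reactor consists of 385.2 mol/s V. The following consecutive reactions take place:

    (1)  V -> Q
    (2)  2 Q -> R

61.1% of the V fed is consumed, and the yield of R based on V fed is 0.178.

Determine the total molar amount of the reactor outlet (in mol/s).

Conversion of V: V consumed = 1ξ₁ = 0.611 × 385.2 → ξ₁ = 235.4 mol/s.
Yield of R: 1ξ₂ / 385.2 = 0.178 → ξ₂ = 68.57 mol/s.
Outlet amounts (n = n₀ + Σ ν·ξ):
  V: 385.2 − 1(235.4) = 149.8
  Q: 0 + 1(235.4) − 2(68.57) = 98.23
  R: 0 + 1(68.57) = 68.57
Total out = 149.8 + 98.23 + 68.57 = 316.6 mol/s.

317 mol/s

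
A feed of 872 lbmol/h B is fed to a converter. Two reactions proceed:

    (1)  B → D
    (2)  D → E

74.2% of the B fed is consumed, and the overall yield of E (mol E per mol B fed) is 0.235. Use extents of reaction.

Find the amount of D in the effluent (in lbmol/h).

Conversion of B: B consumed = 1ξ₁ = 0.742 × 872 → ξ₁ = 647 lbmol/h.
Yield of E: 1ξ₂ / 872 = 0.235 → ξ₂ = 204.9 lbmol/h.
Outlet amounts (n = n₀ + Σ ν·ξ):
  B: 872 − 1(647) = 225
  D: 0 + 1(647) − 1(204.9) = 442.1
  E: 0 + 1(204.9) = 204.9

442 lbmol/h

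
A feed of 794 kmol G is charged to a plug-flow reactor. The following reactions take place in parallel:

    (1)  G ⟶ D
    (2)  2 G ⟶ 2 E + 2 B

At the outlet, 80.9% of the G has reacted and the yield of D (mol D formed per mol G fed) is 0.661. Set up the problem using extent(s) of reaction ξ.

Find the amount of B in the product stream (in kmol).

118 kmol

Yield of D: 1ξ₁ / 794 = 0.661 → ξ₁ = 524.8 kmol.
Conversion of G: 1ξ₁ + 2ξ₂ = 0.809 × 794 = 642.3 → ξ₂ = 58.76 kmol.
Outlet amounts (n = n₀ + Σ ν·ξ):
  G: 794 − 1(524.8) − 2(58.76) = 151.7
  D: 0 + 1(524.8) = 524.8
  E: 0 + 2(58.76) = 117.5
  B: 0 + 2(58.76) = 117.5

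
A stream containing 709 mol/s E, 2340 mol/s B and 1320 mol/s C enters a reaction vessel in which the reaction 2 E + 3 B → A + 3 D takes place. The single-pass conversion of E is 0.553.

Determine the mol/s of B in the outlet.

E reacted = 0.553 × 709 = 392.1 mol/s; ν_E = −2, so ξ = 392.1/2 = 196 mol/s.
Outlet amounts (n = n₀ + ν ξ):
  E: 709 − 2(196) = 316.9
  B: 2340 − 3(196) = 1752
  A: 0 + 1(196) = 196
  D: 0 + 3(196) = 588.1
  C: 1320 (inert)

1750 mol/s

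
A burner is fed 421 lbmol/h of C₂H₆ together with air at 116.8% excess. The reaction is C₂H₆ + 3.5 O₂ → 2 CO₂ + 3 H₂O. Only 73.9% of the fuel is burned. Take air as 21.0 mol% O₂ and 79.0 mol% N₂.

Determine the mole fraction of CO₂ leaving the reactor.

Stoichiometric O₂ = 3.5 × 421 = 1474 lbmol/h; O₂ fed = 1474 × 2.168 = 3195 lbmol/h.
N₂ fed = 3195 × 79/21 = 12020 lbmol/h.
Fuel reacted = 0.739 × 421 → ξ = 311.1 lbmol/h.
Outlet (n = n₀ + ν ξ):
  C₂H₆: 421 − 1(311.1) = 109.9
  O₂: 3195 − 3.5(311.1) = 2106
  N₂: 12020 (inert)
  CO₂: 0 + 2(311.1) = 622.2
  H₂O: 0 + 3(311.1) = 933.4
Total out = 15790 lbmol/h; y_CO₂ = 622.2 / 15790 = 0.03941.

0.0394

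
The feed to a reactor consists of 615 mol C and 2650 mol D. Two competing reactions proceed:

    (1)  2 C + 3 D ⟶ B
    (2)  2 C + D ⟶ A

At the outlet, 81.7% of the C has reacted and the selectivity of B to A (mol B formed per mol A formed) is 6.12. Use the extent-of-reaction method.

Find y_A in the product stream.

0.0151

Conversion of C: C consumed = 0.817 × 615 = 502.5 mol = 2ξ₁ + 2ξ₂.
Selectivity: 1ξ₁ / (1ξ₂) = 6.12 → ξ₁ = 6.12 ξ₂.
Substitute: (2·6.12 + 2) ξ₂ = 502.5 → ξ₂ = 35.28 mol, ξ₁ = 215.9 mol.
Outlet amounts (n = n₀ + Σ ν·ξ):
  C: 615 − 2(215.9) − 2(35.28) = 112.5
  D: 2650 − 3(215.9) − 1(35.28) = 1967
  B: 0 + 1(215.9) = 215.9
  A: 0 + 1(35.28) = 35.28
Total out = 2331 mol; y_A = 35.28 / 2331 = 0.01514.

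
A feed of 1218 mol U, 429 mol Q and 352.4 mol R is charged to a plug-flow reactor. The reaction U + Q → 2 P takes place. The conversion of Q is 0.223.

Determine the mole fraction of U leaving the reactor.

0.561

Q reacted = 0.223 × 429 = 95.67 mol; ν_Q = −1, so ξ = 95.67/1 = 95.67 mol.
Outlet amounts (n = n₀ + ν ξ):
  U: 1218 − 1(95.67) = 1122
  Q: 429 − 1(95.67) = 333.3
  P: 0 + 2(95.67) = 191.3
  R: 352.4 (inert)
Total out = 1999 mol; y_U = 1122 / 1999 = 0.5613.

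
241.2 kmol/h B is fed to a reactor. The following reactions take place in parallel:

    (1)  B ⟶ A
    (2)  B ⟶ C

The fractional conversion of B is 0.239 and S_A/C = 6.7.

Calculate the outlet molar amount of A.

Conversion of B: B consumed = 0.239 × 241.2 = 57.65 kmol/h = 1ξ₁ + 1ξ₂.
Selectivity: 1ξ₁ / (1ξ₂) = 6.7 → ξ₁ = 6.7 ξ₂.
Substitute: (1·6.7 + 1) ξ₂ = 57.65 → ξ₂ = 7.487 kmol/h, ξ₁ = 50.16 kmol/h.
Outlet amounts (n = n₀ + Σ ν·ξ):
  B: 241.2 − 1(50.16) − 1(7.487) = 183.6
  A: 0 + 1(50.16) = 50.16
  C: 0 + 1(7.487) = 7.487

50.2 kmol/h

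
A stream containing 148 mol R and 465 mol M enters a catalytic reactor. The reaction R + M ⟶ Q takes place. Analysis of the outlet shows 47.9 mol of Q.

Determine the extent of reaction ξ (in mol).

ξ = 47.9 mol

For Q: n = n₀ + 1ξ → 47.9 = 0 + 1ξ, giving ξ = 47.9 mol.
Outlet amounts (n = n₀ + ν ξ):
  R: 148 − 1(47.9) = 100.1
  M: 465 − 1(47.9) = 417.1
  Q: 0 + 1(47.9) = 47.9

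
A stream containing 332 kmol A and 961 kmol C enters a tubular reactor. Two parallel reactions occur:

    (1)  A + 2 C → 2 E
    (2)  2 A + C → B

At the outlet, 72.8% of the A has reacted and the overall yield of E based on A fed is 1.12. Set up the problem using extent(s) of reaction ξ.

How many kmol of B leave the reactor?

Yield of E: 2ξ₁ / 332 = 1.12 → ξ₁ = 185.9 kmol.
Conversion of A: 1ξ₁ + 2ξ₂ = 0.728 × 332 = 241.7 → ξ₂ = 27.89 kmol.
Outlet amounts (n = n₀ + Σ ν·ξ):
  A: 332 − 1(185.9) − 2(27.89) = 90.3
  C: 961 − 2(185.9) − 1(27.89) = 561.3
  E: 0 + 2(185.9) = 371.8
  B: 0 + 1(27.89) = 27.89

27.9 kmol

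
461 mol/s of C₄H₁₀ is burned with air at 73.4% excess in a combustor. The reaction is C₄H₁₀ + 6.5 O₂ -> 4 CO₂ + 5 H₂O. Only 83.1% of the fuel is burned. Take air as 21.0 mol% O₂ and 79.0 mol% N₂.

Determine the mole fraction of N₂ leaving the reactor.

0.758

Stoichiometric O₂ = 6.5 × 461 = 2996 mol/s; O₂ fed = 2996 × 1.734 = 5196 mol/s.
N₂ fed = 5196 × 79/21 = 19550 mol/s.
Fuel reacted = 0.831 × 461 → ξ = 383.1 mol/s.
Outlet (n = n₀ + ν ξ):
  C₄H₁₀: 461 − 1(383.1) = 77.91
  O₂: 5196 − 6.5(383.1) = 2706
  N₂: 19550 (inert)
  CO₂: 0 + 4(383.1) = 1532
  H₂O: 0 + 5(383.1) = 1915
Total out = 25780 mol/s; y_N₂ = 19550 / 25780 = 0.7583.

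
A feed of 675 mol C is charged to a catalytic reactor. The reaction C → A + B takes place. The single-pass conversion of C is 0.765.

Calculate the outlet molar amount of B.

516 mol

C reacted = 0.765 × 675 = 516.4 mol; ν_C = −1, so ξ = 516.4/1 = 516.4 mol.
Outlet amounts (n = n₀ + ν ξ):
  C: 675 − 1(516.4) = 158.6
  A: 0 + 1(516.4) = 516.4
  B: 0 + 1(516.4) = 516.4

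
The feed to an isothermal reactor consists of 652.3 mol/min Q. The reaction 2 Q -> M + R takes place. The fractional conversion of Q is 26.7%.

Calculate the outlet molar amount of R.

87.1 mol/min

Q reacted = 0.267 × 652.3 = 174.2 mol/min; ν_Q = −2, so ξ = 174.2/2 = 87.08 mol/min.
Outlet amounts (n = n₀ + ν ξ):
  Q: 652.3 − 2(87.08) = 478.1
  M: 0 + 1(87.08) = 87.08
  R: 0 + 1(87.08) = 87.08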